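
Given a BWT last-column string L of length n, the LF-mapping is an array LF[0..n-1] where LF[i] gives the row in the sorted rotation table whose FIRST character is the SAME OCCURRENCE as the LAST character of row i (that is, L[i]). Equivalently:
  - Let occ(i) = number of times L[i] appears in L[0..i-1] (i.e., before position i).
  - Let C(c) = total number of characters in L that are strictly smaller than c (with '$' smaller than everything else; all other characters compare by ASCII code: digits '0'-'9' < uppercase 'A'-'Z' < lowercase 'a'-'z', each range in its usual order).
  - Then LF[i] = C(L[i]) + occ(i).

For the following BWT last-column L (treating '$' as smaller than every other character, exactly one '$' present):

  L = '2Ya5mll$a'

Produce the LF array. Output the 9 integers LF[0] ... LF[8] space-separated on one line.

Char counts: '$':1, '2':1, '5':1, 'Y':1, 'a':2, 'l':2, 'm':1
C (first-col start): C('$')=0, C('2')=1, C('5')=2, C('Y')=3, C('a')=4, C('l')=6, C('m')=8
L[0]='2': occ=0, LF[0]=C('2')+0=1+0=1
L[1]='Y': occ=0, LF[1]=C('Y')+0=3+0=3
L[2]='a': occ=0, LF[2]=C('a')+0=4+0=4
L[3]='5': occ=0, LF[3]=C('5')+0=2+0=2
L[4]='m': occ=0, LF[4]=C('m')+0=8+0=8
L[5]='l': occ=0, LF[5]=C('l')+0=6+0=6
L[6]='l': occ=1, LF[6]=C('l')+1=6+1=7
L[7]='$': occ=0, LF[7]=C('$')+0=0+0=0
L[8]='a': occ=1, LF[8]=C('a')+1=4+1=5

Answer: 1 3 4 2 8 6 7 0 5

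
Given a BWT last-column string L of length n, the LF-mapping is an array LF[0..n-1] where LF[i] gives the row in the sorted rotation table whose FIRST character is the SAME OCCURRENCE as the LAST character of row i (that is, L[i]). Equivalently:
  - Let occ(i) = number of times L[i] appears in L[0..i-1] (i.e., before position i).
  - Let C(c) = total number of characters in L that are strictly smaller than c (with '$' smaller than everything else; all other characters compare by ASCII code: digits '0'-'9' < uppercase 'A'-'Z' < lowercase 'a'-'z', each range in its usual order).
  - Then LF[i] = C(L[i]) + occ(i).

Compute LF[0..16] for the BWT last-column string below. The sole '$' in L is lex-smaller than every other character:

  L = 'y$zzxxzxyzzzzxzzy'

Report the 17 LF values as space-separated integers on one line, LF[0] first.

Char counts: '$':1, 'x':4, 'y':3, 'z':9
C (first-col start): C('$')=0, C('x')=1, C('y')=5, C('z')=8
L[0]='y': occ=0, LF[0]=C('y')+0=5+0=5
L[1]='$': occ=0, LF[1]=C('$')+0=0+0=0
L[2]='z': occ=0, LF[2]=C('z')+0=8+0=8
L[3]='z': occ=1, LF[3]=C('z')+1=8+1=9
L[4]='x': occ=0, LF[4]=C('x')+0=1+0=1
L[5]='x': occ=1, LF[5]=C('x')+1=1+1=2
L[6]='z': occ=2, LF[6]=C('z')+2=8+2=10
L[7]='x': occ=2, LF[7]=C('x')+2=1+2=3
L[8]='y': occ=1, LF[8]=C('y')+1=5+1=6
L[9]='z': occ=3, LF[9]=C('z')+3=8+3=11
L[10]='z': occ=4, LF[10]=C('z')+4=8+4=12
L[11]='z': occ=5, LF[11]=C('z')+5=8+5=13
L[12]='z': occ=6, LF[12]=C('z')+6=8+6=14
L[13]='x': occ=3, LF[13]=C('x')+3=1+3=4
L[14]='z': occ=7, LF[14]=C('z')+7=8+7=15
L[15]='z': occ=8, LF[15]=C('z')+8=8+8=16
L[16]='y': occ=2, LF[16]=C('y')+2=5+2=7

Answer: 5 0 8 9 1 2 10 3 6 11 12 13 14 4 15 16 7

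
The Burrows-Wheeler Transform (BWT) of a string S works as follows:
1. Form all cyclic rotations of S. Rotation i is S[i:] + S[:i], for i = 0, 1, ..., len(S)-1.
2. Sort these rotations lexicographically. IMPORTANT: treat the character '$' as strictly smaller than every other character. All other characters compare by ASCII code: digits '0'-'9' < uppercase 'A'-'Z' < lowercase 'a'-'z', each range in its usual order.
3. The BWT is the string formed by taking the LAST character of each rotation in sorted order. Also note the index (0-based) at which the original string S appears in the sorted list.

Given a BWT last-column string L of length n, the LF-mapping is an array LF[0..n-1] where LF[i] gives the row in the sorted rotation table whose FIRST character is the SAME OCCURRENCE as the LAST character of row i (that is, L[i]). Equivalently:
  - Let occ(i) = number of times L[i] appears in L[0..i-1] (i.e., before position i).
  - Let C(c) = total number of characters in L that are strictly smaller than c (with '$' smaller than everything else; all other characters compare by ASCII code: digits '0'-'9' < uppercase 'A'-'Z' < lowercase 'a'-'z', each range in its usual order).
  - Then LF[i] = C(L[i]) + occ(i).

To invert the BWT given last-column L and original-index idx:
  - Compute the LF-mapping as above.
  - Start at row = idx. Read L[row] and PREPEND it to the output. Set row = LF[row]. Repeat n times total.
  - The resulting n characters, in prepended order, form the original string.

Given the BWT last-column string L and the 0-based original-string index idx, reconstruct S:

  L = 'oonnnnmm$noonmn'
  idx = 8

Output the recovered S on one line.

LF mapping: 11 12 4 5 6 7 1 2 0 8 13 14 9 3 10
Walk LF starting at row 8, prepending L[row]:
  step 1: row=8, L[8]='$', prepend. Next row=LF[8]=0
  step 2: row=0, L[0]='o', prepend. Next row=LF[0]=11
  step 3: row=11, L[11]='o', prepend. Next row=LF[11]=14
  step 4: row=14, L[14]='n', prepend. Next row=LF[14]=10
  step 5: row=10, L[10]='o', prepend. Next row=LF[10]=13
  step 6: row=13, L[13]='m', prepend. Next row=LF[13]=3
  step 7: row=3, L[3]='n', prepend. Next row=LF[3]=5
  step 8: row=5, L[5]='n', prepend. Next row=LF[5]=7
  step 9: row=7, L[7]='m', prepend. Next row=LF[7]=2
  step 10: row=2, L[2]='n', prepend. Next row=LF[2]=4
  step 11: row=4, L[4]='n', prepend. Next row=LF[4]=6
  step 12: row=6, L[6]='m', prepend. Next row=LF[6]=1
  step 13: row=1, L[1]='o', prepend. Next row=LF[1]=12
  step 14: row=12, L[12]='n', prepend. Next row=LF[12]=9
  step 15: row=9, L[9]='n', prepend. Next row=LF[9]=8
Reversed output: nnomnnmnnmonoo$

Answer: nnomnnmnnmonoo$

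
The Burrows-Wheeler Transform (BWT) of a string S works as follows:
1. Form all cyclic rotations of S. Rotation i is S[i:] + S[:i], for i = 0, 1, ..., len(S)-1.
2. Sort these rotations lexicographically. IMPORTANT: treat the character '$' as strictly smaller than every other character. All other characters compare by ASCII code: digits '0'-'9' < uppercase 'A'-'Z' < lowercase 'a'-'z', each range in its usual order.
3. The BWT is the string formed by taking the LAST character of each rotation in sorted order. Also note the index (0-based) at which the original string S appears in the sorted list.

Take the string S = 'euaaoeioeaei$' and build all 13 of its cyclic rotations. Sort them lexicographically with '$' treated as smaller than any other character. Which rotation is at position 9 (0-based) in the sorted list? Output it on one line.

Answer: ioeaei$euaaoe

Derivation:
All 13 rotations (rotation i = S[i:]+S[:i]):
  rot[0] = euaaoeioeaei$
  rot[1] = uaaoeioeaei$e
  rot[2] = aaoeioeaei$eu
  rot[3] = aoeioeaei$eua
  rot[4] = oeioeaei$euaa
  rot[5] = eioeaei$euaao
  rot[6] = ioeaei$euaaoe
  rot[7] = oeaei$euaaoei
  rot[8] = eaei$euaaoeio
  rot[9] = aei$euaaoeioe
  rot[10] = ei$euaaoeioea
  rot[11] = i$euaaoeioeae
  rot[12] = $euaaoeioeaei
Sorted (with $ < everything):
  sorted[0] = $euaaoeioeaei
  sorted[1] = aaoeioeaei$eu
  sorted[2] = aei$euaaoeioe
  sorted[3] = aoeioeaei$eua
  sorted[4] = eaei$euaaoeio
  sorted[5] = ei$euaaoeioea
  sorted[6] = eioeaei$euaao
  sorted[7] = euaaoeioeaei$
  sorted[8] = i$euaaoeioeae
  sorted[9] = ioeaei$euaaoe
  sorted[10] = oeaei$euaaoei
  sorted[11] = oeioeaei$euaa
  sorted[12] = uaaoeioeaei$e
sorted[9] = ioeaei$euaaoe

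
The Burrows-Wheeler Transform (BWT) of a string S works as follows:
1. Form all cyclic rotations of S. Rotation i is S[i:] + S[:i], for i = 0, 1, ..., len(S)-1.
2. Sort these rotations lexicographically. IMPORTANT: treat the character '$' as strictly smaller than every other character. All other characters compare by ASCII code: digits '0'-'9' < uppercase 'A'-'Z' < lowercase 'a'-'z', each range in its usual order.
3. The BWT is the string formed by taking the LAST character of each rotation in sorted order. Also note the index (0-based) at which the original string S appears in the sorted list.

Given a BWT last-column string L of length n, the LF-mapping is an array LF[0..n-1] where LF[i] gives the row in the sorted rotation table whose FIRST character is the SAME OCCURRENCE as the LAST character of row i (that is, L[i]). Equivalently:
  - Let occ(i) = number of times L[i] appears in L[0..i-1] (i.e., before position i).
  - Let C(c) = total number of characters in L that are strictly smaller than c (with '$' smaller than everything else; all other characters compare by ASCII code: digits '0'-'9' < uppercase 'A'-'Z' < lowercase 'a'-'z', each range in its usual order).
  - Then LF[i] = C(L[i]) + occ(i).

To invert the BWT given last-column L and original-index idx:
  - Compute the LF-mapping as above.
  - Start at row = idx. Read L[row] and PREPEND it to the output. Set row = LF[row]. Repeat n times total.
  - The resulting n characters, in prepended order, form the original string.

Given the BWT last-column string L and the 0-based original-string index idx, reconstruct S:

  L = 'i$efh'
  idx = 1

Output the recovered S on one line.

LF mapping: 4 0 1 2 3
Walk LF starting at row 1, prepending L[row]:
  step 1: row=1, L[1]='$', prepend. Next row=LF[1]=0
  step 2: row=0, L[0]='i', prepend. Next row=LF[0]=4
  step 3: row=4, L[4]='h', prepend. Next row=LF[4]=3
  step 4: row=3, L[3]='f', prepend. Next row=LF[3]=2
  step 5: row=2, L[2]='e', prepend. Next row=LF[2]=1
Reversed output: efhi$

Answer: efhi$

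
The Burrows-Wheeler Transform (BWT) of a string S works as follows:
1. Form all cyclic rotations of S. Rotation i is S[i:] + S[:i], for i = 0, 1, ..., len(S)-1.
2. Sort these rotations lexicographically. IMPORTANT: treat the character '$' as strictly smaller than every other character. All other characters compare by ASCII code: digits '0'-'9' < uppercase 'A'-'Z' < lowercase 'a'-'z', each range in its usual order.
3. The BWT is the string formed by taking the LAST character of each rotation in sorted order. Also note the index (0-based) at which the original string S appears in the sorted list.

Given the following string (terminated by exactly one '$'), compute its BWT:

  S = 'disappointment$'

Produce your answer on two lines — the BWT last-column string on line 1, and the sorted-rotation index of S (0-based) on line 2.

Answer: ts$modteippainn
2

Derivation:
All 15 rotations (rotation i = S[i:]+S[:i]):
  rot[0] = disappointment$
  rot[1] = isappointment$d
  rot[2] = sappointment$di
  rot[3] = appointment$dis
  rot[4] = ppointment$disa
  rot[5] = pointment$disap
  rot[6] = ointment$disapp
  rot[7] = intment$disappo
  rot[8] = ntment$disappoi
  rot[9] = tment$disappoin
  rot[10] = ment$disappoint
  rot[11] = ent$disappointm
  rot[12] = nt$disappointme
  rot[13] = t$disappointmen
  rot[14] = $disappointment
Sorted (with $ < everything):
  sorted[0] = $disappointment  (last char: 't')
  sorted[1] = appointment$dis  (last char: 's')
  sorted[2] = disappointment$  (last char: '$')
  sorted[3] = ent$disappointm  (last char: 'm')
  sorted[4] = intment$disappo  (last char: 'o')
  sorted[5] = isappointment$d  (last char: 'd')
  sorted[6] = ment$disappoint  (last char: 't')
  sorted[7] = nt$disappointme  (last char: 'e')
  sorted[8] = ntment$disappoi  (last char: 'i')
  sorted[9] = ointment$disapp  (last char: 'p')
  sorted[10] = pointment$disap  (last char: 'p')
  sorted[11] = ppointment$disa  (last char: 'a')
  sorted[12] = sappointment$di  (last char: 'i')
  sorted[13] = t$disappointmen  (last char: 'n')
  sorted[14] = tment$disappoin  (last char: 'n')
Last column: ts$modteippainn
Original string S is at sorted index 2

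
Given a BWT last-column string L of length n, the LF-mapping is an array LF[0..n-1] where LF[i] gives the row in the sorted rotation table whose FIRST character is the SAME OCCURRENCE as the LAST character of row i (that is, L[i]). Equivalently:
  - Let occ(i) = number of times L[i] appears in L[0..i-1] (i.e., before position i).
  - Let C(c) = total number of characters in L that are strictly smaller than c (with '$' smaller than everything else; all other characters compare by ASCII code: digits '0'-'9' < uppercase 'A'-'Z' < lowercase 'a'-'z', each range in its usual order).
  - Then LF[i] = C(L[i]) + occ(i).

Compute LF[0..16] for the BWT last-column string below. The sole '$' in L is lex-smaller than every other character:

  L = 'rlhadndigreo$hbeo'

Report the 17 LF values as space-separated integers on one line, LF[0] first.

Answer: 15 11 8 1 3 12 4 10 7 16 5 13 0 9 2 6 14

Derivation:
Char counts: '$':1, 'a':1, 'b':1, 'd':2, 'e':2, 'g':1, 'h':2, 'i':1, 'l':1, 'n':1, 'o':2, 'r':2
C (first-col start): C('$')=0, C('a')=1, C('b')=2, C('d')=3, C('e')=5, C('g')=7, C('h')=8, C('i')=10, C('l')=11, C('n')=12, C('o')=13, C('r')=15
L[0]='r': occ=0, LF[0]=C('r')+0=15+0=15
L[1]='l': occ=0, LF[1]=C('l')+0=11+0=11
L[2]='h': occ=0, LF[2]=C('h')+0=8+0=8
L[3]='a': occ=0, LF[3]=C('a')+0=1+0=1
L[4]='d': occ=0, LF[4]=C('d')+0=3+0=3
L[5]='n': occ=0, LF[5]=C('n')+0=12+0=12
L[6]='d': occ=1, LF[6]=C('d')+1=3+1=4
L[7]='i': occ=0, LF[7]=C('i')+0=10+0=10
L[8]='g': occ=0, LF[8]=C('g')+0=7+0=7
L[9]='r': occ=1, LF[9]=C('r')+1=15+1=16
L[10]='e': occ=0, LF[10]=C('e')+0=5+0=5
L[11]='o': occ=0, LF[11]=C('o')+0=13+0=13
L[12]='$': occ=0, LF[12]=C('$')+0=0+0=0
L[13]='h': occ=1, LF[13]=C('h')+1=8+1=9
L[14]='b': occ=0, LF[14]=C('b')+0=2+0=2
L[15]='e': occ=1, LF[15]=C('e')+1=5+1=6
L[16]='o': occ=1, LF[16]=C('o')+1=13+1=14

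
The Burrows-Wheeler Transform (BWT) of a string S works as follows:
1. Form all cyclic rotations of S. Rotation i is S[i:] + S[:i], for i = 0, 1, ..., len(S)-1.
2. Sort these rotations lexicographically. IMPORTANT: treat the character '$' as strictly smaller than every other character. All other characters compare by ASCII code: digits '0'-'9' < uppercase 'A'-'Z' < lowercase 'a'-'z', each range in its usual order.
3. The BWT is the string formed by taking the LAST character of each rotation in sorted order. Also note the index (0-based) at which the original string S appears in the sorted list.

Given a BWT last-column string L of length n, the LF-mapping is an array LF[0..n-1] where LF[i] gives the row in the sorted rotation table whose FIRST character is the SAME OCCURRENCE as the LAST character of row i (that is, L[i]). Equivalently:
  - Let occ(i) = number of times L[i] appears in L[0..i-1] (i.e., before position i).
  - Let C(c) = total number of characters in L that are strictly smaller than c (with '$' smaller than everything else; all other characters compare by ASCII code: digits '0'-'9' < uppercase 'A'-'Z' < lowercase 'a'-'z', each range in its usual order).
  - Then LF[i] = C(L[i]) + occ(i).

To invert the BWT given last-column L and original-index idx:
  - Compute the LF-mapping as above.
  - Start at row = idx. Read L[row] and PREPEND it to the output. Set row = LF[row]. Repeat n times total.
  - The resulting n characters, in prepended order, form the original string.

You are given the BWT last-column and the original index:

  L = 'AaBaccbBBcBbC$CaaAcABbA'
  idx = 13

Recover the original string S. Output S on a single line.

LF mapping: 1 12 5 13 19 20 16 6 7 21 8 17 10 0 11 14 15 2 22 3 9 18 4
Walk LF starting at row 13, prepending L[row]:
  step 1: row=13, L[13]='$', prepend. Next row=LF[13]=0
  step 2: row=0, L[0]='A', prepend. Next row=LF[0]=1
  step 3: row=1, L[1]='a', prepend. Next row=LF[1]=12
  step 4: row=12, L[12]='C', prepend. Next row=LF[12]=10
  step 5: row=10, L[10]='B', prepend. Next row=LF[10]=8
  step 6: row=8, L[8]='B', prepend. Next row=LF[8]=7
  step 7: row=7, L[7]='B', prepend. Next row=LF[7]=6
  step 8: row=6, L[6]='b', prepend. Next row=LF[6]=16
  step 9: row=16, L[16]='a', prepend. Next row=LF[16]=15
  step 10: row=15, L[15]='a', prepend. Next row=LF[15]=14
  step 11: row=14, L[14]='C', prepend. Next row=LF[14]=11
  step 12: row=11, L[11]='b', prepend. Next row=LF[11]=17
  step 13: row=17, L[17]='A', prepend. Next row=LF[17]=2
  step 14: row=2, L[2]='B', prepend. Next row=LF[2]=5
  step 15: row=5, L[5]='c', prepend. Next row=LF[5]=20
  step 16: row=20, L[20]='B', prepend. Next row=LF[20]=9
  step 17: row=9, L[9]='c', prepend. Next row=LF[9]=21
  step 18: row=21, L[21]='b', prepend. Next row=LF[21]=18
  step 19: row=18, L[18]='c', prepend. Next row=LF[18]=22
  step 20: row=22, L[22]='A', prepend. Next row=LF[22]=4
  step 21: row=4, L[4]='c', prepend. Next row=LF[4]=19
  step 22: row=19, L[19]='A', prepend. Next row=LF[19]=3
  step 23: row=3, L[3]='a', prepend. Next row=LF[3]=13
Reversed output: aAcAcbcBcBAbCaabBBBCaA$

Answer: aAcAcbcBcBAbCaabBBBCaA$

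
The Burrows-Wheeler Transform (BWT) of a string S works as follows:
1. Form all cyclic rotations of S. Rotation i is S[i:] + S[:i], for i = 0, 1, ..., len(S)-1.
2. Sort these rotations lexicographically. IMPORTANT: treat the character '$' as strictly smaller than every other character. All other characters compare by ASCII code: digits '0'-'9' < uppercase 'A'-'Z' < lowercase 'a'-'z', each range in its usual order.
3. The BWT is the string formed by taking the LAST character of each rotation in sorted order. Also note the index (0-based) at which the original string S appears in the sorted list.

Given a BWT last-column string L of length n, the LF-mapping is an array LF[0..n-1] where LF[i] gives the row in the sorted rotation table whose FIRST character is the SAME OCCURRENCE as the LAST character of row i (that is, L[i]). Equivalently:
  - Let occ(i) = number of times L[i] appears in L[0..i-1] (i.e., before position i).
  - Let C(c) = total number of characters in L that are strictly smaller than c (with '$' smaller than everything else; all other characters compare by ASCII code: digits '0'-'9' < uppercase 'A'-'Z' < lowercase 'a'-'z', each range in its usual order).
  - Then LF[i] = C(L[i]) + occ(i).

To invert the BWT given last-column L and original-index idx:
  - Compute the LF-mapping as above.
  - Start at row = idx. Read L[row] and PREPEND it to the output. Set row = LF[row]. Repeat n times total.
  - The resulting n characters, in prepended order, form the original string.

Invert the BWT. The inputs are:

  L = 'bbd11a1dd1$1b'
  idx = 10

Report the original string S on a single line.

LF mapping: 7 8 10 1 2 6 3 11 12 4 0 5 9
Walk LF starting at row 10, prepending L[row]:
  step 1: row=10, L[10]='$', prepend. Next row=LF[10]=0
  step 2: row=0, L[0]='b', prepend. Next row=LF[0]=7
  step 3: row=7, L[7]='d', prepend. Next row=LF[7]=11
  step 4: row=11, L[11]='1', prepend. Next row=LF[11]=5
  step 5: row=5, L[5]='a', prepend. Next row=LF[5]=6
  step 6: row=6, L[6]='1', prepend. Next row=LF[6]=3
  step 7: row=3, L[3]='1', prepend. Next row=LF[3]=1
  step 8: row=1, L[1]='b', prepend. Next row=LF[1]=8
  step 9: row=8, L[8]='d', prepend. Next row=LF[8]=12
  step 10: row=12, L[12]='b', prepend. Next row=LF[12]=9
  step 11: row=9, L[9]='1', prepend. Next row=LF[9]=4
  step 12: row=4, L[4]='1', prepend. Next row=LF[4]=2
  step 13: row=2, L[2]='d', prepend. Next row=LF[2]=10
Reversed output: d11bdb11a1db$

Answer: d11bdb11a1db$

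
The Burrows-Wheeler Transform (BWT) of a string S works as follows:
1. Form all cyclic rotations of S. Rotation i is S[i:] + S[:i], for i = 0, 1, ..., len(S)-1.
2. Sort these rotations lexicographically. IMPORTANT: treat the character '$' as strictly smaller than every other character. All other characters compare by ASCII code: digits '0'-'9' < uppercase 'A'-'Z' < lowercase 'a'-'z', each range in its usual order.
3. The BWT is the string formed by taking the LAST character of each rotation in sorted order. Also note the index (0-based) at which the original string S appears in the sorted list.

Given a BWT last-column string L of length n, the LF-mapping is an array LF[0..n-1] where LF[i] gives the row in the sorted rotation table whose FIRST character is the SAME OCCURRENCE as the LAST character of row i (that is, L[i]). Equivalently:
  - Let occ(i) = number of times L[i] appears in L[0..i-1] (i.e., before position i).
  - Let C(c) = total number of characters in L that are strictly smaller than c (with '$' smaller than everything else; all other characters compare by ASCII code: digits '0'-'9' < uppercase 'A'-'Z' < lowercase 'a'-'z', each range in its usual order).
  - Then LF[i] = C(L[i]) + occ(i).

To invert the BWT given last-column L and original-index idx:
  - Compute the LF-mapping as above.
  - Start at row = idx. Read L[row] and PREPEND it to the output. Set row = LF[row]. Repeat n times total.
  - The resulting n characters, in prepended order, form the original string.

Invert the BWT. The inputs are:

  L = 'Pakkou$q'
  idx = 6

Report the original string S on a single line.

LF mapping: 1 2 3 4 5 7 0 6
Walk LF starting at row 6, prepending L[row]:
  step 1: row=6, L[6]='$', prepend. Next row=LF[6]=0
  step 2: row=0, L[0]='P', prepend. Next row=LF[0]=1
  step 3: row=1, L[1]='a', prepend. Next row=LF[1]=2
  step 4: row=2, L[2]='k', prepend. Next row=LF[2]=3
  step 5: row=3, L[3]='k', prepend. Next row=LF[3]=4
  step 6: row=4, L[4]='o', prepend. Next row=LF[4]=5
  step 7: row=5, L[5]='u', prepend. Next row=LF[5]=7
  step 8: row=7, L[7]='q', prepend. Next row=LF[7]=6
Reversed output: quokkaP$

Answer: quokkaP$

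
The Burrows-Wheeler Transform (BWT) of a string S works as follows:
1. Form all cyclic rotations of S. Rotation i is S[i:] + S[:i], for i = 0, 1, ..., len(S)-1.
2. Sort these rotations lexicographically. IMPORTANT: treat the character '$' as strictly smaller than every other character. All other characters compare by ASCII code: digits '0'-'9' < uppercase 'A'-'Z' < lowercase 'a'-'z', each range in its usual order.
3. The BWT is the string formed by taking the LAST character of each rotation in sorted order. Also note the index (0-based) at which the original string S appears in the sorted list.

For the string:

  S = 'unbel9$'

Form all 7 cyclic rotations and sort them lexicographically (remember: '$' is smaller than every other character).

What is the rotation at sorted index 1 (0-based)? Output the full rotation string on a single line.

Answer: 9$unbel

Derivation:
All 7 rotations (rotation i = S[i:]+S[:i]):
  rot[0] = unbel9$
  rot[1] = nbel9$u
  rot[2] = bel9$un
  rot[3] = el9$unb
  rot[4] = l9$unbe
  rot[5] = 9$unbel
  rot[6] = $unbel9
Sorted (with $ < everything):
  sorted[0] = $unbel9
  sorted[1] = 9$unbel
  sorted[2] = bel9$un
  sorted[3] = el9$unb
  sorted[4] = l9$unbe
  sorted[5] = nbel9$u
  sorted[6] = unbel9$
sorted[1] = 9$unbel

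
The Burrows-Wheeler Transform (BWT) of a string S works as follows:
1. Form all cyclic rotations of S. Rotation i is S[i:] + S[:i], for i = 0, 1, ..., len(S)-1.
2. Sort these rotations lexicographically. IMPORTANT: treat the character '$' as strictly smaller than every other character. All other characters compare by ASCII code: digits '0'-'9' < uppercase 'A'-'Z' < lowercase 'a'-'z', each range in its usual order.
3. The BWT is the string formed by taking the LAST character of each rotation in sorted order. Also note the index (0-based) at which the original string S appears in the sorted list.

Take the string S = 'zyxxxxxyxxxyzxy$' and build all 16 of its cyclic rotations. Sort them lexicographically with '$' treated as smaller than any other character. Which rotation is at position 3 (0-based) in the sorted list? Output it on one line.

Answer: xxxyxxxyzxy$zyxx

Derivation:
All 16 rotations (rotation i = S[i:]+S[:i]):
  rot[0] = zyxxxxxyxxxyzxy$
  rot[1] = yxxxxxyxxxyzxy$z
  rot[2] = xxxxxyxxxyzxy$zy
  rot[3] = xxxxyxxxyzxy$zyx
  rot[4] = xxxyxxxyzxy$zyxx
  rot[5] = xxyxxxyzxy$zyxxx
  rot[6] = xyxxxyzxy$zyxxxx
  rot[7] = yxxxyzxy$zyxxxxx
  rot[8] = xxxyzxy$zyxxxxxy
  rot[9] = xxyzxy$zyxxxxxyx
  rot[10] = xyzxy$zyxxxxxyxx
  rot[11] = yzxy$zyxxxxxyxxx
  rot[12] = zxy$zyxxxxxyxxxy
  rot[13] = xy$zyxxxxxyxxxyz
  rot[14] = y$zyxxxxxyxxxyzx
  rot[15] = $zyxxxxxyxxxyzxy
Sorted (with $ < everything):
  sorted[0] = $zyxxxxxyxxxyzxy
  sorted[1] = xxxxxyxxxyzxy$zy
  sorted[2] = xxxxyxxxyzxy$zyx
  sorted[3] = xxxyxxxyzxy$zyxx
  sorted[4] = xxxyzxy$zyxxxxxy
  sorted[5] = xxyxxxyzxy$zyxxx
  sorted[6] = xxyzxy$zyxxxxxyx
  sorted[7] = xy$zyxxxxxyxxxyz
  sorted[8] = xyxxxyzxy$zyxxxx
  sorted[9] = xyzxy$zyxxxxxyxx
  sorted[10] = y$zyxxxxxyxxxyzx
  sorted[11] = yxxxxxyxxxyzxy$z
  sorted[12] = yxxxyzxy$zyxxxxx
  sorted[13] = yzxy$zyxxxxxyxxx
  sorted[14] = zxy$zyxxxxxyxxxy
  sorted[15] = zyxxxxxyxxxyzxy$
sorted[3] = xxxyxxxyzxy$zyxx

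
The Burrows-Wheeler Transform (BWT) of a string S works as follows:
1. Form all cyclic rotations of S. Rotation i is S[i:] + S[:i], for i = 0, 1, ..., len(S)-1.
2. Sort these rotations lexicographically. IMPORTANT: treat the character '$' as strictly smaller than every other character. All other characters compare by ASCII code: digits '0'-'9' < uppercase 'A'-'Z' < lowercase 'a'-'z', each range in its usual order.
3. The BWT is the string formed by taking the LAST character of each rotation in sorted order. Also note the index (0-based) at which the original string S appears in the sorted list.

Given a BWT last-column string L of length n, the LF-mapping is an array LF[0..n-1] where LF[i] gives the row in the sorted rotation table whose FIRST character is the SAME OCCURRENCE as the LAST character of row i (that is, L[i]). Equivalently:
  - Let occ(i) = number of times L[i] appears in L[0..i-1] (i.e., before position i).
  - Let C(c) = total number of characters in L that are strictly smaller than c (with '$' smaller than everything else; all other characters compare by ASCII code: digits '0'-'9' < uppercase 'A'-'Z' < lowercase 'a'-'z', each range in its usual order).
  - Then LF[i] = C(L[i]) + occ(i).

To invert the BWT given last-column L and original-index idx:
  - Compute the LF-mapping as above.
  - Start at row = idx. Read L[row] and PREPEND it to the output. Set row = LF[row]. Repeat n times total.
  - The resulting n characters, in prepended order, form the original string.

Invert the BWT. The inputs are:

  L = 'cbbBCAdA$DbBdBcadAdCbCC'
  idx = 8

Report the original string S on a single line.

Answer: CdBbABDCdbdabCdcbACBAc$

Derivation:
LF mapping: 17 13 14 4 7 1 19 2 0 11 15 5 20 6 18 12 21 3 22 8 16 9 10
Walk LF starting at row 8, prepending L[row]:
  step 1: row=8, L[8]='$', prepend. Next row=LF[8]=0
  step 2: row=0, L[0]='c', prepend. Next row=LF[0]=17
  step 3: row=17, L[17]='A', prepend. Next row=LF[17]=3
  step 4: row=3, L[3]='B', prepend. Next row=LF[3]=4
  step 5: row=4, L[4]='C', prepend. Next row=LF[4]=7
  step 6: row=7, L[7]='A', prepend. Next row=LF[7]=2
  step 7: row=2, L[2]='b', prepend. Next row=LF[2]=14
  step 8: row=14, L[14]='c', prepend. Next row=LF[14]=18
  step 9: row=18, L[18]='d', prepend. Next row=LF[18]=22
  step 10: row=22, L[22]='C', prepend. Next row=LF[22]=10
  step 11: row=10, L[10]='b', prepend. Next row=LF[10]=15
  step 12: row=15, L[15]='a', prepend. Next row=LF[15]=12
  step 13: row=12, L[12]='d', prepend. Next row=LF[12]=20
  step 14: row=20, L[20]='b', prepend. Next row=LF[20]=16
  step 15: row=16, L[16]='d', prepend. Next row=LF[16]=21
  step 16: row=21, L[21]='C', prepend. Next row=LF[21]=9
  step 17: row=9, L[9]='D', prepend. Next row=LF[9]=11
  step 18: row=11, L[11]='B', prepend. Next row=LF[11]=5
  step 19: row=5, L[5]='A', prepend. Next row=LF[5]=1
  step 20: row=1, L[1]='b', prepend. Next row=LF[1]=13
  step 21: row=13, L[13]='B', prepend. Next row=LF[13]=6
  step 22: row=6, L[6]='d', prepend. Next row=LF[6]=19
  step 23: row=19, L[19]='C', prepend. Next row=LF[19]=8
Reversed output: CdBbABDCdbdabCdcbACBAc$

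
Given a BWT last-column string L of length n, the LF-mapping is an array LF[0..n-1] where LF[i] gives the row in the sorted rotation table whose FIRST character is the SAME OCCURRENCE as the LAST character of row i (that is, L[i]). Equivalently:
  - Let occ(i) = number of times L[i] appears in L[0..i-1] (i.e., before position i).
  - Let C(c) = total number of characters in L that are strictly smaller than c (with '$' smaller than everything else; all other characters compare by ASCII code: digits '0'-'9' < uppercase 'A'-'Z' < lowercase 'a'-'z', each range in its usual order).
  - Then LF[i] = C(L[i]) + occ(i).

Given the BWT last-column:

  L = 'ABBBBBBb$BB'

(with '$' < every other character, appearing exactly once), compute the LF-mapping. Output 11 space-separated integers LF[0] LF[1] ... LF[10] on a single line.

Answer: 1 2 3 4 5 6 7 10 0 8 9

Derivation:
Char counts: '$':1, 'A':1, 'B':8, 'b':1
C (first-col start): C('$')=0, C('A')=1, C('B')=2, C('b')=10
L[0]='A': occ=0, LF[0]=C('A')+0=1+0=1
L[1]='B': occ=0, LF[1]=C('B')+0=2+0=2
L[2]='B': occ=1, LF[2]=C('B')+1=2+1=3
L[3]='B': occ=2, LF[3]=C('B')+2=2+2=4
L[4]='B': occ=3, LF[4]=C('B')+3=2+3=5
L[5]='B': occ=4, LF[5]=C('B')+4=2+4=6
L[6]='B': occ=5, LF[6]=C('B')+5=2+5=7
L[7]='b': occ=0, LF[7]=C('b')+0=10+0=10
L[8]='$': occ=0, LF[8]=C('$')+0=0+0=0
L[9]='B': occ=6, LF[9]=C('B')+6=2+6=8
L[10]='B': occ=7, LF[10]=C('B')+7=2+7=9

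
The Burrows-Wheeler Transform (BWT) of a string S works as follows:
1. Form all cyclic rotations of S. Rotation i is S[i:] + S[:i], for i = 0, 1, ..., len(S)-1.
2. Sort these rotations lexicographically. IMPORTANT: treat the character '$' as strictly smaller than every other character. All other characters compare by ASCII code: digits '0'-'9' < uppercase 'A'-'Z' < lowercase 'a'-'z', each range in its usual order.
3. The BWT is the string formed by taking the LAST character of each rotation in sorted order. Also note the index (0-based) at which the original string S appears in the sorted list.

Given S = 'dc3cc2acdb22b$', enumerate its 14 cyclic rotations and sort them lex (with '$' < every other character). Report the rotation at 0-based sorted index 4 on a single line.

Answer: 3cc2acdb22b$dc

Derivation:
All 14 rotations (rotation i = S[i:]+S[:i]):
  rot[0] = dc3cc2acdb22b$
  rot[1] = c3cc2acdb22b$d
  rot[2] = 3cc2acdb22b$dc
  rot[3] = cc2acdb22b$dc3
  rot[4] = c2acdb22b$dc3c
  rot[5] = 2acdb22b$dc3cc
  rot[6] = acdb22b$dc3cc2
  rot[7] = cdb22b$dc3cc2a
  rot[8] = db22b$dc3cc2ac
  rot[9] = b22b$dc3cc2acd
  rot[10] = 22b$dc3cc2acdb
  rot[11] = 2b$dc3cc2acdb2
  rot[12] = b$dc3cc2acdb22
  rot[13] = $dc3cc2acdb22b
Sorted (with $ < everything):
  sorted[0] = $dc3cc2acdb22b
  sorted[1] = 22b$dc3cc2acdb
  sorted[2] = 2acdb22b$dc3cc
  sorted[3] = 2b$dc3cc2acdb2
  sorted[4] = 3cc2acdb22b$dc
  sorted[5] = acdb22b$dc3cc2
  sorted[6] = b$dc3cc2acdb22
  sorted[7] = b22b$dc3cc2acd
  sorted[8] = c2acdb22b$dc3c
  sorted[9] = c3cc2acdb22b$d
  sorted[10] = cc2acdb22b$dc3
  sorted[11] = cdb22b$dc3cc2a
  sorted[12] = db22b$dc3cc2ac
  sorted[13] = dc3cc2acdb22b$
sorted[4] = 3cc2acdb22b$dc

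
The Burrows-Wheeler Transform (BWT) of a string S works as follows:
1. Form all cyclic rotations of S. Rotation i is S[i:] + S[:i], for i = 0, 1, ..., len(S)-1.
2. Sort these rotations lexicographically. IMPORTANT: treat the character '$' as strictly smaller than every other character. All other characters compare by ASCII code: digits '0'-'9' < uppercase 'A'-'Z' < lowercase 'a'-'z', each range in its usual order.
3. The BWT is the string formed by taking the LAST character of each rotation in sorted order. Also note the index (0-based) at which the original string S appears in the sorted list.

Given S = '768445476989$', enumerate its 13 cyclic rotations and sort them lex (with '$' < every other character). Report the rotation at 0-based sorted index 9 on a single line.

All 13 rotations (rotation i = S[i:]+S[:i]):
  rot[0] = 768445476989$
  rot[1] = 68445476989$7
  rot[2] = 8445476989$76
  rot[3] = 445476989$768
  rot[4] = 45476989$7684
  rot[5] = 5476989$76844
  rot[6] = 476989$768445
  rot[7] = 76989$7684454
  rot[8] = 6989$76844547
  rot[9] = 989$768445476
  rot[10] = 89$7684454769
  rot[11] = 9$76844547698
  rot[12] = $768445476989
Sorted (with $ < everything):
  sorted[0] = $768445476989
  sorted[1] = 445476989$768
  sorted[2] = 45476989$7684
  sorted[3] = 476989$768445
  sorted[4] = 5476989$76844
  sorted[5] = 68445476989$7
  sorted[6] = 6989$76844547
  sorted[7] = 768445476989$
  sorted[8] = 76989$7684454
  sorted[9] = 8445476989$76
  sorted[10] = 89$7684454769
  sorted[11] = 9$76844547698
  sorted[12] = 989$768445476
sorted[9] = 8445476989$76

Answer: 8445476989$76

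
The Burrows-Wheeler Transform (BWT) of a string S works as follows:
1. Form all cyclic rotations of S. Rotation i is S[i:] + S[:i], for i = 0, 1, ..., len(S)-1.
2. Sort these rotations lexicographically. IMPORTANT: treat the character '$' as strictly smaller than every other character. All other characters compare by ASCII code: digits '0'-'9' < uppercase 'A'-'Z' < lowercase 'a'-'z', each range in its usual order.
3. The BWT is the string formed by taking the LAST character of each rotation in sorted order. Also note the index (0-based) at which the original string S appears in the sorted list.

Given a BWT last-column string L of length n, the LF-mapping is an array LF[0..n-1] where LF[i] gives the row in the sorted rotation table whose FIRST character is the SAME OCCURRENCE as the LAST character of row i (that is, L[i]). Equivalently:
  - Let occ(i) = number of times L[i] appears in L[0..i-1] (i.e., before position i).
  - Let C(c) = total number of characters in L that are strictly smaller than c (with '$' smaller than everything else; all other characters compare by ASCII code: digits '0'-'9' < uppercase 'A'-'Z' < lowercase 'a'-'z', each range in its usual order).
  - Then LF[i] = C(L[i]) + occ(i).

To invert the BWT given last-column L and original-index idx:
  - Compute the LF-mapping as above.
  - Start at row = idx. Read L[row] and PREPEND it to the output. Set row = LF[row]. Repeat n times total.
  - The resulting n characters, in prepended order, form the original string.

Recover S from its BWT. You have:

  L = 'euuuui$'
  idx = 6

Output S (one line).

LF mapping: 1 3 4 5 6 2 0
Walk LF starting at row 6, prepending L[row]:
  step 1: row=6, L[6]='$', prepend. Next row=LF[6]=0
  step 2: row=0, L[0]='e', prepend. Next row=LF[0]=1
  step 3: row=1, L[1]='u', prepend. Next row=LF[1]=3
  step 4: row=3, L[3]='u', prepend. Next row=LF[3]=5
  step 5: row=5, L[5]='i', prepend. Next row=LF[5]=2
  step 6: row=2, L[2]='u', prepend. Next row=LF[2]=4
  step 7: row=4, L[4]='u', prepend. Next row=LF[4]=6
Reversed output: uuiuue$

Answer: uuiuue$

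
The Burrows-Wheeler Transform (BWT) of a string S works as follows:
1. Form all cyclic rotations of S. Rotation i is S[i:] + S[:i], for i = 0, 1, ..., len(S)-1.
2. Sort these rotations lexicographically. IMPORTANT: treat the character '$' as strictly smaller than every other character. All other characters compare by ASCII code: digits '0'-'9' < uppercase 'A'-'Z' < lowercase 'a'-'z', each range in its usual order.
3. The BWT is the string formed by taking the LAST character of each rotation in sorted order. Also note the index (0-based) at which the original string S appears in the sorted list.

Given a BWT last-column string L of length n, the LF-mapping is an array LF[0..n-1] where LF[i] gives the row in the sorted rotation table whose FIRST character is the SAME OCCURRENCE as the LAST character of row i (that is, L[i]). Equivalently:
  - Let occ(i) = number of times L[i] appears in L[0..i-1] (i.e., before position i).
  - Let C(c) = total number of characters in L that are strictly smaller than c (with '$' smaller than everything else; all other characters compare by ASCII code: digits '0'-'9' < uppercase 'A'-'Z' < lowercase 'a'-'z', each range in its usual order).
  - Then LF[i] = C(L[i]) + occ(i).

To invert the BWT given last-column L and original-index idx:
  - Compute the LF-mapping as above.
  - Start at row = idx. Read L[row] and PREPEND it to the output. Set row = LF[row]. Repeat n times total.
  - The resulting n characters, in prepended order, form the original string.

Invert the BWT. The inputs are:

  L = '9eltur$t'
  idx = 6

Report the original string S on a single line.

Answer: turtle9$

Derivation:
LF mapping: 1 2 3 5 7 4 0 6
Walk LF starting at row 6, prepending L[row]:
  step 1: row=6, L[6]='$', prepend. Next row=LF[6]=0
  step 2: row=0, L[0]='9', prepend. Next row=LF[0]=1
  step 3: row=1, L[1]='e', prepend. Next row=LF[1]=2
  step 4: row=2, L[2]='l', prepend. Next row=LF[2]=3
  step 5: row=3, L[3]='t', prepend. Next row=LF[3]=5
  step 6: row=5, L[5]='r', prepend. Next row=LF[5]=4
  step 7: row=4, L[4]='u', prepend. Next row=LF[4]=7
  step 8: row=7, L[7]='t', prepend. Next row=LF[7]=6
Reversed output: turtle9$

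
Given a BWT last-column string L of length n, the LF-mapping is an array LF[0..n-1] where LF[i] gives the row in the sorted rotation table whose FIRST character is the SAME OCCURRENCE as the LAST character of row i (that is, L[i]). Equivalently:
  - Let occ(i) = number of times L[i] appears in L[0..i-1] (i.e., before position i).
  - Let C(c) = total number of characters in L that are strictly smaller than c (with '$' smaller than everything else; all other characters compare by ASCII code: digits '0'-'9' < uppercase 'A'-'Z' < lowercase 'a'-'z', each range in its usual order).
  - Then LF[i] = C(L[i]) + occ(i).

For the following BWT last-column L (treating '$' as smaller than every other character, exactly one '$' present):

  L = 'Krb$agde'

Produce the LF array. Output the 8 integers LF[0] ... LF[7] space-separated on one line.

Answer: 1 7 3 0 2 6 4 5

Derivation:
Char counts: '$':1, 'K':1, 'a':1, 'b':1, 'd':1, 'e':1, 'g':1, 'r':1
C (first-col start): C('$')=0, C('K')=1, C('a')=2, C('b')=3, C('d')=4, C('e')=5, C('g')=6, C('r')=7
L[0]='K': occ=0, LF[0]=C('K')+0=1+0=1
L[1]='r': occ=0, LF[1]=C('r')+0=7+0=7
L[2]='b': occ=0, LF[2]=C('b')+0=3+0=3
L[3]='$': occ=0, LF[3]=C('$')+0=0+0=0
L[4]='a': occ=0, LF[4]=C('a')+0=2+0=2
L[5]='g': occ=0, LF[5]=C('g')+0=6+0=6
L[6]='d': occ=0, LF[6]=C('d')+0=4+0=4
L[7]='e': occ=0, LF[7]=C('e')+0=5+0=5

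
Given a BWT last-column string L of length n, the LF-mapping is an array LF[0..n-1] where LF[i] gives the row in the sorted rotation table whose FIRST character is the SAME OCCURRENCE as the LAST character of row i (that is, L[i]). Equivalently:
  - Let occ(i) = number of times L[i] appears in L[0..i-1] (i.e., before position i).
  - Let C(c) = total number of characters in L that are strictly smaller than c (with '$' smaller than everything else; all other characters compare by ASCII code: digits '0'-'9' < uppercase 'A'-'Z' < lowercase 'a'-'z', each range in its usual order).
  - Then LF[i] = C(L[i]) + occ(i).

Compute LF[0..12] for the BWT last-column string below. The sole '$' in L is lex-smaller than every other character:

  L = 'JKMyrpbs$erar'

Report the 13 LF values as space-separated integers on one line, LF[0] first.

Char counts: '$':1, 'J':1, 'K':1, 'M':1, 'a':1, 'b':1, 'e':1, 'p':1, 'r':3, 's':1, 'y':1
C (first-col start): C('$')=0, C('J')=1, C('K')=2, C('M')=3, C('a')=4, C('b')=5, C('e')=6, C('p')=7, C('r')=8, C('s')=11, C('y')=12
L[0]='J': occ=0, LF[0]=C('J')+0=1+0=1
L[1]='K': occ=0, LF[1]=C('K')+0=2+0=2
L[2]='M': occ=0, LF[2]=C('M')+0=3+0=3
L[3]='y': occ=0, LF[3]=C('y')+0=12+0=12
L[4]='r': occ=0, LF[4]=C('r')+0=8+0=8
L[5]='p': occ=0, LF[5]=C('p')+0=7+0=7
L[6]='b': occ=0, LF[6]=C('b')+0=5+0=5
L[7]='s': occ=0, LF[7]=C('s')+0=11+0=11
L[8]='$': occ=0, LF[8]=C('$')+0=0+0=0
L[9]='e': occ=0, LF[9]=C('e')+0=6+0=6
L[10]='r': occ=1, LF[10]=C('r')+1=8+1=9
L[11]='a': occ=0, LF[11]=C('a')+0=4+0=4
L[12]='r': occ=2, LF[12]=C('r')+2=8+2=10

Answer: 1 2 3 12 8 7 5 11 0 6 9 4 10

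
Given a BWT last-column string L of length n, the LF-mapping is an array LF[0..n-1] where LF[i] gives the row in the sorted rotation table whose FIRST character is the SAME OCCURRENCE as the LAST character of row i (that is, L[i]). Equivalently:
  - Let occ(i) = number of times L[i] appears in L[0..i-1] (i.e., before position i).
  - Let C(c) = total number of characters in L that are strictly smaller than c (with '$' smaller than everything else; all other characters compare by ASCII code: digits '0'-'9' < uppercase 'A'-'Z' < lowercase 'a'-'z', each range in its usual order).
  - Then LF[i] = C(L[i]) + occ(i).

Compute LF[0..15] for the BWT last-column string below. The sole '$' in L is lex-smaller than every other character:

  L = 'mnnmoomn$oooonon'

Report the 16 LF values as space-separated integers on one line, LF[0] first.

Char counts: '$':1, 'm':3, 'n':5, 'o':7
C (first-col start): C('$')=0, C('m')=1, C('n')=4, C('o')=9
L[0]='m': occ=0, LF[0]=C('m')+0=1+0=1
L[1]='n': occ=0, LF[1]=C('n')+0=4+0=4
L[2]='n': occ=1, LF[2]=C('n')+1=4+1=5
L[3]='m': occ=1, LF[3]=C('m')+1=1+1=2
L[4]='o': occ=0, LF[4]=C('o')+0=9+0=9
L[5]='o': occ=1, LF[5]=C('o')+1=9+1=10
L[6]='m': occ=2, LF[6]=C('m')+2=1+2=3
L[7]='n': occ=2, LF[7]=C('n')+2=4+2=6
L[8]='$': occ=0, LF[8]=C('$')+0=0+0=0
L[9]='o': occ=2, LF[9]=C('o')+2=9+2=11
L[10]='o': occ=3, LF[10]=C('o')+3=9+3=12
L[11]='o': occ=4, LF[11]=C('o')+4=9+4=13
L[12]='o': occ=5, LF[12]=C('o')+5=9+5=14
L[13]='n': occ=3, LF[13]=C('n')+3=4+3=7
L[14]='o': occ=6, LF[14]=C('o')+6=9+6=15
L[15]='n': occ=4, LF[15]=C('n')+4=4+4=8

Answer: 1 4 5 2 9 10 3 6 0 11 12 13 14 7 15 8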